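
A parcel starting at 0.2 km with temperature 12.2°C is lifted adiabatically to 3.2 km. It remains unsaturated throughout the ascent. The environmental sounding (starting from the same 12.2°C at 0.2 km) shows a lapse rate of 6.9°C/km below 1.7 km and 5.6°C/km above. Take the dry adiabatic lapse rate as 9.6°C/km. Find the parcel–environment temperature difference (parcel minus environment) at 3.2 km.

Parcel:
  200 → 3200 m (dry, 9.6°C/km): ΔT = -9.6 × 3 = -28.8°C → T = -16.6°C
Environment:
  200 → 1700 m (environment, lower layer, 6.9°C/km): ΔT = -6.9 × 1.5 = -10.35°C → T = 1.85°C
  1700 → 3200 m (environment, upper layer, 5.6°C/km): ΔT = -5.6 × 1.5 = -8.4°C → T = -6.55°C
T_parcel − T_env = -16.6 − (-6.55) = -10.05°C

-10.05°C (parcel cooler than environment)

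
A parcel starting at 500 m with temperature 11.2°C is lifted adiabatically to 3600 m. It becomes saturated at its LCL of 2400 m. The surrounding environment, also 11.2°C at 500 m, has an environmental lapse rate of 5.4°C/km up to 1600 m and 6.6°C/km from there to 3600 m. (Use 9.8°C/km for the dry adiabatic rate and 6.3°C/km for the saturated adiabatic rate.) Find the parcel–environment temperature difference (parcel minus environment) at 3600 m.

Parcel:
  500 → 2400 m (dry, 9.8°C/km): ΔT = -9.8 × 1.9 = -18.62°C → T = -7.42°C
  2400 → 3600 m (saturated, 6.3°C/km): ΔT = -6.3 × 1.2 = -7.56°C → T = -14.98°C
Environment:
  500 → 1600 m (environment, lower layer, 5.4°C/km): ΔT = -5.4 × 1.1 = -5.94°C → T = 5.26°C
  1600 → 3600 m (environment, upper layer, 6.6°C/km): ΔT = -6.6 × 2 = -13.2°C → T = -7.94°C
T_parcel − T_env = -14.98 − (-7.94) = -7.04°C

-7.04°C (parcel cooler than environment)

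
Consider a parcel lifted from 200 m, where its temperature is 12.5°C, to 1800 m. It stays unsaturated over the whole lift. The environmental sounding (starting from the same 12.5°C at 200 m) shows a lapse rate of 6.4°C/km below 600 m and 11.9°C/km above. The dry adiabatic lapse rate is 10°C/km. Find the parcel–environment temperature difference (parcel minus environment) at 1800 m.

+0.84°C (parcel warmer than environment)

Parcel:
  Dry to 1800 m: -10 × 1.6 km = -16°C, so T = -3.5°C.
Environment:
  Environment, lower layer to 600 m: -6.4 × 0.4 km = -2.56°C, so T = 9.94°C.
  Environment, upper layer to 1800 m: -11.9 × 1.2 km = -14.28°C, so T = -4.34°C.
T_parcel − T_env = -3.5 − (-4.34) = +0.84°C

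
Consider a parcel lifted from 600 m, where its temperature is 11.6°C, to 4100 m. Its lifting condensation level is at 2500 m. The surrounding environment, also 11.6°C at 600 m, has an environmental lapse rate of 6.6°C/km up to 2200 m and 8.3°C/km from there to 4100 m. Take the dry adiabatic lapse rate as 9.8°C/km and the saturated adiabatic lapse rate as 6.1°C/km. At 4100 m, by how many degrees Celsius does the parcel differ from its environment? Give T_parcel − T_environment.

-2.05°C (parcel cooler than environment)

Parcel:
  600–2500 m, dry: Δz = 1.9 km ⇒ ΔT = -18.62°C; T = -7.02°C
  2500–4100 m, saturated: Δz = 1.6 km ⇒ ΔT = -9.76°C; T = -16.78°C
Environment:
  600–2200 m, environment, lower layer: Δz = 1.6 km ⇒ ΔT = -10.56°C; T = 1.04°C
  2200–4100 m, environment, upper layer: Δz = 1.9 km ⇒ ΔT = -15.77°C; T = -14.73°C
T_parcel − T_env = -16.78 − (-14.73) = -2.05°C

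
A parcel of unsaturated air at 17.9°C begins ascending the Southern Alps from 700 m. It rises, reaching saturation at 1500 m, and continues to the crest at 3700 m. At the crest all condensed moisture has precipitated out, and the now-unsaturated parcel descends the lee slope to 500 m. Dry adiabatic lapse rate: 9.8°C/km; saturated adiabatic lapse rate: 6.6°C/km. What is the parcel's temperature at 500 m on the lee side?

26.9°C

700–1500 m, dry: Δz = 0.8 km ⇒ ΔT = -7.84°C; T = 10.06°C
1500–3700 m, saturated: Δz = 2.2 km ⇒ ΔT = -14.52°C; T = -4.46°C
3700–500 m, dry descent: Δz = 3.2 km ⇒ ΔT = +31.36°C; T = 26.9°C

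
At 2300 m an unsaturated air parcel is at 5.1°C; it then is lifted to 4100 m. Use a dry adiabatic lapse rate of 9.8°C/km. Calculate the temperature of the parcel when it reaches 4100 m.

-12.54°C

From 2300 m to 4100 m (dry adiabatic): cools by 9.8 × 1.8 = 17.64°C, giving -12.54°C.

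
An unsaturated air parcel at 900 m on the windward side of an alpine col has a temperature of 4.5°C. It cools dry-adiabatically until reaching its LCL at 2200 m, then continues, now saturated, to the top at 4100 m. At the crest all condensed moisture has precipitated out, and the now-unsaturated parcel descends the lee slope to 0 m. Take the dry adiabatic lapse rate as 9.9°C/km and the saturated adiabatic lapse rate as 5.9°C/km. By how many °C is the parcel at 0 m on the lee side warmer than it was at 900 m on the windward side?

+16.51°C

900 → 2200 m (dry, 9.9°C/km): ΔT = -9.9 × 1.3 = -12.87°C → T = -8.37°C
2200 → 4100 m (saturated, 5.9°C/km): ΔT = -5.9 × 1.9 = -11.21°C → T = -19.58°C
4100 → 0 m (dry descent, 9.9°C/km): ΔT = +9.9 × 4.1 = +40.59°C → T = 21.01°C
Net change vs windward start: 21.01 − 4.5 = +16.51°C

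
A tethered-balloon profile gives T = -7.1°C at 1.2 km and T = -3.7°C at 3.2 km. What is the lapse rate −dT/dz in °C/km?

-1.7°C/km

Γ = −ΔT/Δz = (-7.1 − (-3.7)) / (3200 − 1200) m
  = -3.4°C / 2 km = -1.7°C/km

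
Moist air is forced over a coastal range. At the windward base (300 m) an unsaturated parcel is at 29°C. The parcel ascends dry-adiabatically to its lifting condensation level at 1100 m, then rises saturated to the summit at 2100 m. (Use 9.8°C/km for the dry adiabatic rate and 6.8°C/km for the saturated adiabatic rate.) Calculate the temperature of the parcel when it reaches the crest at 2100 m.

From 300 m to 1100 m (dry): cools by 9.8 × 0.8 = 7.84°C, giving 21.16°C.
From 1100 m to 2100 m (saturated): cools by 6.8 × 1 = 6.8°C, giving 14.36°C.

14.36°C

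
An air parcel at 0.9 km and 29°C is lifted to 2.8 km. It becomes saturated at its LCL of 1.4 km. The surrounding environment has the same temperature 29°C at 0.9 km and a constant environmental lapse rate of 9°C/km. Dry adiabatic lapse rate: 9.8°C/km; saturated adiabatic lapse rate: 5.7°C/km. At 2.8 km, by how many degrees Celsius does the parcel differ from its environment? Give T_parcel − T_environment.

+4.22°C (parcel warmer than environment)

Parcel:
  900 → 1400 m (dry, 9.8°C/km): ΔT = -9.8 × 0.5 = -4.9°C → T = 24.1°C
  1400 → 2800 m (saturated, 5.7°C/km): ΔT = -5.7 × 1.4 = -7.98°C → T = 16.12°C
Environment:
  900 → 2800 m (environment, 9°C/km): ΔT = -9 × 1.9 = -17.1°C → T = 11.9°C
T_parcel − T_env = 16.12 − 11.9 = +4.22°C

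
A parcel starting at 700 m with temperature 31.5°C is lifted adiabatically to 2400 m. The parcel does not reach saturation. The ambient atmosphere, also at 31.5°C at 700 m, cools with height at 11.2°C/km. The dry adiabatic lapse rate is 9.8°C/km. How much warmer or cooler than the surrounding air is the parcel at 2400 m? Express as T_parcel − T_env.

Parcel:
  From 700 m to 2400 m (dry): cools by 9.8 × 1.7 = 16.66°C, giving 14.84°C.
Environment:
  From 700 m to 2400 m (environment): cools by 11.2 × 1.7 = 19.04°C, giving 12.46°C.
T_parcel − T_env = 14.84 − 12.46 = +2.38°C

+2.38°C (parcel warmer than environment)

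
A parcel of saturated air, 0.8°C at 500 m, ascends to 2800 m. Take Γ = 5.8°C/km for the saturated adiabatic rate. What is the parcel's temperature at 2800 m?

500–2800 m, saturated adiabatic: Δz = 2.3 km ⇒ ΔT = -13.34°C; T = -12.54°C

-12.54°C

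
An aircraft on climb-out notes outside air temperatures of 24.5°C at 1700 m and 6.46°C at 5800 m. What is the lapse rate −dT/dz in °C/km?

Γ = −ΔT/Δz = (24.5 − 6.46) / (5800 − 1700) m
  = 18.04°C / 4.1 km = 4.4°C/km

4.4°C/km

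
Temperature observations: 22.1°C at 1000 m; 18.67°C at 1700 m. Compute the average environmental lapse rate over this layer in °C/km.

Γ = −ΔT/Δz = (22.1 − 18.67) / (1700 − 1000) m
  = 3.43°C / 0.7 km = 4.9°C/km

4.9°C/km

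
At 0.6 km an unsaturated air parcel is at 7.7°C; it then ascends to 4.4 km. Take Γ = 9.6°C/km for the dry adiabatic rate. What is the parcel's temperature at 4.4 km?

-28.78°C

600–4400 m, dry adiabatic: Δz = 3.8 km ⇒ ΔT = -36.48°C; T = -28.78°C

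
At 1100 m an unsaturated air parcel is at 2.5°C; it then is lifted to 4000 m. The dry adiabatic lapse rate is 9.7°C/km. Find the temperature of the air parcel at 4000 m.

From 1100 m to 4000 m (dry adiabatic): cools by 9.7 × 2.9 = 28.13°C, giving -25.63°C.

-25.63°C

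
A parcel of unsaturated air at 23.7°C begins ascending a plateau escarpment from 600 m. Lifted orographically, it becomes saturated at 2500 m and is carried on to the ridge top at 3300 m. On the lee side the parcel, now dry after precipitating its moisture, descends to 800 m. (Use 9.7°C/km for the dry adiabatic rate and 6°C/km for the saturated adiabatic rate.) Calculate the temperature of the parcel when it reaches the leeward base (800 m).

24.72°C

600–2500 m, dry: Δz = 1.9 km ⇒ ΔT = -18.43°C; T = 5.27°C
2500–3300 m, saturated: Δz = 0.8 km ⇒ ΔT = -4.8°C; T = 0.47°C
3300–800 m, dry descent: Δz = 2.5 km ⇒ ΔT = +24.25°C; T = 24.72°C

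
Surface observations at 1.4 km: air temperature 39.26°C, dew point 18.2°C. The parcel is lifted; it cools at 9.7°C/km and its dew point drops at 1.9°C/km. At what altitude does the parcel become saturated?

4.1 km

T and T_d converge at 9.7 − 1.9 = 7.8°C per km
Height above start = (39.26 − 18.2) / 7.8 = 2.7 km
LCL altitude = 1400 m + 2700 m = 4100 m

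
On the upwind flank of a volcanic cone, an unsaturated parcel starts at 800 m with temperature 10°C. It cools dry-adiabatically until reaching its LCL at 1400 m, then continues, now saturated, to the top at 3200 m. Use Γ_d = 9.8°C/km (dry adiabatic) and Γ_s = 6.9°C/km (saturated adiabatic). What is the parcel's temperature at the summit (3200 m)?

800 → 1400 m (dry, 9.8°C/km): ΔT = -9.8 × 0.6 = -5.88°C → T = 4.12°C
1400 → 3200 m (saturated, 6.9°C/km): ΔT = -6.9 × 1.8 = -12.42°C → T = -8.3°C

-8.3°C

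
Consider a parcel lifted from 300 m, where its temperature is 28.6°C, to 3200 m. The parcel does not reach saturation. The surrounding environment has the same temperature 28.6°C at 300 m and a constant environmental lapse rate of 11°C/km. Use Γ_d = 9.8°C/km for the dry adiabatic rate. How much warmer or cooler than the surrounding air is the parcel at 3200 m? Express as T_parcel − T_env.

+3.48°C (parcel warmer than environment)

Parcel:
  Dry to 3200 m: -9.8 × 2.9 km = -28.42°C, so T = 0.18°C.
Environment:
  Environment to 3200 m: -11 × 2.9 km = -31.9°C, so T = -3.3°C.
T_parcel − T_env = 0.18 − (-3.3) = +3.48°C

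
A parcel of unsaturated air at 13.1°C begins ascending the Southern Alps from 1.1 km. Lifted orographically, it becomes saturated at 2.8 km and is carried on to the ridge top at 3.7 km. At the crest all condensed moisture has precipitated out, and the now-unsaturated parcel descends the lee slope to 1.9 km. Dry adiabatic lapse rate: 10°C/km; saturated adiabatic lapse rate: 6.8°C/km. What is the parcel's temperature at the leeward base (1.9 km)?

7.98°C

Dry to 2800 m: -10 × 1.7 km = -17°C, so T = -3.9°C.
Saturated to 3700 m: -6.8 × 0.9 km = -6.12°C, so T = -10.02°C.
Dry descent to 1900 m: +10 × 1.8 km = +18°C, so T = 7.98°C.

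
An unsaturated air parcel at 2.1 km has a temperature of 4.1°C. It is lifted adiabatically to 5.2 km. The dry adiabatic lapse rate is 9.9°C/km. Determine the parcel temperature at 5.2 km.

-26.59°C

From 2100 m to 5200 m (dry adiabatic): cools by 9.9 × 3.1 = 30.69°C, giving -26.59°C.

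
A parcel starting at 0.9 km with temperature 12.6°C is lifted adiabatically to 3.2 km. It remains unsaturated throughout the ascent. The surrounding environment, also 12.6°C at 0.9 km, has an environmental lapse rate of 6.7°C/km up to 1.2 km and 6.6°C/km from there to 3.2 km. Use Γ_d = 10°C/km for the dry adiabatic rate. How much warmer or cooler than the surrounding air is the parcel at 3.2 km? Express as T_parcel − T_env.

-7.79°C (parcel cooler than environment)

Parcel:
  900 → 3200 m (dry, 10°C/km): ΔT = -10 × 2.3 = -23°C → T = -10.4°C
Environment:
  900 → 1200 m (environment, lower layer, 6.7°C/km): ΔT = -6.7 × 0.3 = -2.01°C → T = 10.59°C
  1200 → 3200 m (environment, upper layer, 6.6°C/km): ΔT = -6.6 × 2 = -13.2°C → T = -2.61°C
T_parcel − T_env = -10.4 − (-2.61) = -7.79°C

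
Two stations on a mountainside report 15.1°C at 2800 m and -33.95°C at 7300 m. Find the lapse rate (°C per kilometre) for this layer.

10.9°C/km

Γ = −ΔT/Δz = (15.1 − (-33.95)) / (7300 − 2800) m
  = 49.05°C / 4.5 km = 10.9°C/km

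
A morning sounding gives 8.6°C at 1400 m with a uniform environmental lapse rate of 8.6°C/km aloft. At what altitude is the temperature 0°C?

Height above start = (8.6 − 0) / 8.6 = 1 km
Altitude = 1400 m + 1000 m = 2400 m

2400 m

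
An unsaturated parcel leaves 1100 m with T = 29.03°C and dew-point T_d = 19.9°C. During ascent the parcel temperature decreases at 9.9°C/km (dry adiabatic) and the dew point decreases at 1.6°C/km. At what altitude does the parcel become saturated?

2200 m

T and T_d converge at 9.9 − 1.6 = 8.3°C per km
Height above start = (29.03 − 19.9) / 8.3 = 1.1 km
LCL altitude = 1100 m + 1100 m = 2200 m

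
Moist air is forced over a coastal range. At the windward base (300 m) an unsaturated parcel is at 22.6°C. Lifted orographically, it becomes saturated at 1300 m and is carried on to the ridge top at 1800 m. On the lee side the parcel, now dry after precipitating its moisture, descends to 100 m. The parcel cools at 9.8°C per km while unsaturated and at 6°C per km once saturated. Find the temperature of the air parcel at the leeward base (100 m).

26.46°C

300–1300 m, dry: Δz = 1 km ⇒ ΔT = -9.8°C; T = 12.8°C
1300–1800 m, saturated: Δz = 0.5 km ⇒ ΔT = -3°C; T = 9.8°C
1800–100 m, dry descent: Δz = 1.7 km ⇒ ΔT = +16.66°C; T = 26.46°C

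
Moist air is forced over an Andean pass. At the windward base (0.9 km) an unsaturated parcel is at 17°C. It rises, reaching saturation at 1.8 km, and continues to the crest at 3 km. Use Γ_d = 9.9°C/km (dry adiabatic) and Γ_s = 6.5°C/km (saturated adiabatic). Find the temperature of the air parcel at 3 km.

0.29°C

From 900 m to 1800 m (dry): cools by 9.9 × 0.9 = 8.91°C, giving 8.09°C.
From 1800 m to 3000 m (saturated): cools by 6.5 × 1.2 = 7.8°C, giving 0.29°C.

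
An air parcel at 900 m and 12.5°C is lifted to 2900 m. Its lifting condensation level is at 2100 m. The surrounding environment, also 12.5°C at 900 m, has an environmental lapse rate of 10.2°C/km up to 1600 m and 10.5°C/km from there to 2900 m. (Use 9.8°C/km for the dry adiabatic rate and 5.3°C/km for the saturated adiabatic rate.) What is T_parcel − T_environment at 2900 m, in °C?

Parcel:
  900–2100 m, dry: Δz = 1.2 km ⇒ ΔT = -11.76°C; T = 0.74°C
  2100–2900 m, saturated: Δz = 0.8 km ⇒ ΔT = -4.24°C; T = -3.5°C
Environment:
  900–1600 m, environment, lower layer: Δz = 0.7 km ⇒ ΔT = -7.14°C; T = 5.36°C
  1600–2900 m, environment, upper layer: Δz = 1.3 km ⇒ ΔT = -13.65°C; T = -8.29°C
T_parcel − T_env = -3.5 − (-8.29) = +4.79°C

+4.79°C (parcel warmer than environment)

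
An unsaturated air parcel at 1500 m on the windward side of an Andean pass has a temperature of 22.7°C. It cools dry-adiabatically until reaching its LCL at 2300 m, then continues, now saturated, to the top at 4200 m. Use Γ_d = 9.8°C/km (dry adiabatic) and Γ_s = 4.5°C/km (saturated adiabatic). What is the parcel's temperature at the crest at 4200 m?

6.31°C

Dry to 2300 m: -9.8 × 0.8 km = -7.84°C, so T = 14.86°C.
Saturated to 4200 m: -4.5 × 1.9 km = -8.55°C, so T = 6.31°C.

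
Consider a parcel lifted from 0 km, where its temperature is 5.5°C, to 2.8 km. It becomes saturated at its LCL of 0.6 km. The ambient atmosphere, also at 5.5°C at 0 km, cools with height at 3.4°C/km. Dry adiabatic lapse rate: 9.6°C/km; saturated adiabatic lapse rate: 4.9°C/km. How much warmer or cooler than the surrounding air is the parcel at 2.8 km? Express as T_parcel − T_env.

Parcel:
  0–600 m, dry: Δz = 0.6 km ⇒ ΔT = -5.76°C; T = -0.26°C
  600–2800 m, saturated: Δz = 2.2 km ⇒ ΔT = -10.78°C; T = -11.04°C
Environment:
  0–2800 m, environment: Δz = 2.8 km ⇒ ΔT = -9.52°C; T = -4.02°C
T_parcel − T_env = -11.04 − (-4.02) = -7.02°C

-7.02°C (parcel cooler than environment)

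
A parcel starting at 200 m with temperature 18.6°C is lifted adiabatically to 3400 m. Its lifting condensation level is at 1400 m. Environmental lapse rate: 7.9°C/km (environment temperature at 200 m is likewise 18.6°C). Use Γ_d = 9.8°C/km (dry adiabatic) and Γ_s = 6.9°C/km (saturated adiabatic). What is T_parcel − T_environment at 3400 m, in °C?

-0.28°C (parcel cooler than environment)

Parcel:
  Dry to 1400 m: -9.8 × 1.2 km = -11.76°C, so T = 6.84°C.
  Saturated to 3400 m: -6.9 × 2 km = -13.8°C, so T = -6.96°C.
Environment:
  Environment to 3400 m: -7.9 × 3.2 km = -25.28°C, so T = -6.68°C.
T_parcel − T_env = -6.96 − (-6.68) = -0.28°C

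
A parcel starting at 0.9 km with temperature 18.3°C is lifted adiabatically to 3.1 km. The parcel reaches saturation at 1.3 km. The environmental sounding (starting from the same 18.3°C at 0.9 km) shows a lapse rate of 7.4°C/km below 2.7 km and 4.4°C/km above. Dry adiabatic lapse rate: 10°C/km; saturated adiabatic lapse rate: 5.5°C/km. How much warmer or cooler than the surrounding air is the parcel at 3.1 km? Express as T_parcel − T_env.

+1.18°C (parcel warmer than environment)

Parcel:
  900 → 1300 m (dry, 10°C/km): ΔT = -10 × 0.4 = -4°C → T = 14.3°C
  1300 → 3100 m (saturated, 5.5°C/km): ΔT = -5.5 × 1.8 = -9.9°C → T = 4.4°C
Environment:
  900 → 2700 m (environment, lower layer, 7.4°C/km): ΔT = -7.4 × 1.8 = -13.32°C → T = 4.98°C
  2700 → 3100 m (environment, upper layer, 4.4°C/km): ΔT = -4.4 × 0.4 = -1.76°C → T = 3.22°C
T_parcel − T_env = 4.4 − 3.22 = +1.18°C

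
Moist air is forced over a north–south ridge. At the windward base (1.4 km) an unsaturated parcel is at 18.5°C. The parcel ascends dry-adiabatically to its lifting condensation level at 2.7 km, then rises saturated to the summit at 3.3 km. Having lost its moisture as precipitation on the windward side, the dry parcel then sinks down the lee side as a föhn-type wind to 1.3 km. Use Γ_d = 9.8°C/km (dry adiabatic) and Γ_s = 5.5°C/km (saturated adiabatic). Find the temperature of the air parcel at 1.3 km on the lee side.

1400–2700 m, dry: Δz = 1.3 km ⇒ ΔT = -12.74°C; T = 5.76°C
2700–3300 m, saturated: Δz = 0.6 km ⇒ ΔT = -3.3°C; T = 2.46°C
3300–1300 m, dry descent: Δz = 2 km ⇒ ΔT = +19.6°C; T = 22.06°C

22.06°C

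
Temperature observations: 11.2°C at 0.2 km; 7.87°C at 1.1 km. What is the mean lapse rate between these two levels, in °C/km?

Γ = −ΔT/Δz = (11.2 − 7.87) / (1100 − 200) m
  = 3.33°C / 0.9 km = 3.7°C/km

3.7°C/km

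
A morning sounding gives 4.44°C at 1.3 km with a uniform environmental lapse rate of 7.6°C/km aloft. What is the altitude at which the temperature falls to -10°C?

Height above start = (4.44 − (-10)) / 7.6 = 1.9 km
Altitude = 1300 m + 1900 m = 3200 m

3.2 km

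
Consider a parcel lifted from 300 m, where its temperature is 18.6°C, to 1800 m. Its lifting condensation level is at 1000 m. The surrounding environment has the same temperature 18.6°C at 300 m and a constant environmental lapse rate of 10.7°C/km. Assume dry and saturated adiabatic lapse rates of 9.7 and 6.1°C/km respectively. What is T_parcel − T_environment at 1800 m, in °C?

Parcel:
  300 → 1000 m (dry, 9.7°C/km): ΔT = -9.7 × 0.7 = -6.79°C → T = 11.81°C
  1000 → 1800 m (saturated, 6.1°C/km): ΔT = -6.1 × 0.8 = -4.88°C → T = 6.93°C
Environment:
  300 → 1800 m (environment, 10.7°C/km): ΔT = -10.7 × 1.5 = -16.05°C → T = 2.55°C
T_parcel − T_env = 6.93 − 2.55 = +4.38°C

+4.38°C (parcel warmer than environment)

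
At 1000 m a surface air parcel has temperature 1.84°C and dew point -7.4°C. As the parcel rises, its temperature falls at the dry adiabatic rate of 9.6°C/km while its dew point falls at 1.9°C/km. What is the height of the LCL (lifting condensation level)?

T and T_d converge at 9.6 − 1.9 = 7.7°C per km
Height above start = (1.84 − (-7.4)) / 7.7 = 1.2 km
LCL altitude = 1000 m + 1200 m = 2200 m

2200 m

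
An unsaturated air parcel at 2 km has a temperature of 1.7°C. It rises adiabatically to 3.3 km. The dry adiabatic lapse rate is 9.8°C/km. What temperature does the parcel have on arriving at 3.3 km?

-11.04°C

From 2000 m to 3300 m (dry adiabatic): cools by 9.8 × 1.3 = 12.74°C, giving -11.04°C.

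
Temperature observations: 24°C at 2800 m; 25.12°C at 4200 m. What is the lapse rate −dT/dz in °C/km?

Γ = −ΔT/Δz = (24 − 25.12) / (4200 − 2800) m
  = -1.12°C / 1.4 km = -0.8°C/km

-0.8°C/km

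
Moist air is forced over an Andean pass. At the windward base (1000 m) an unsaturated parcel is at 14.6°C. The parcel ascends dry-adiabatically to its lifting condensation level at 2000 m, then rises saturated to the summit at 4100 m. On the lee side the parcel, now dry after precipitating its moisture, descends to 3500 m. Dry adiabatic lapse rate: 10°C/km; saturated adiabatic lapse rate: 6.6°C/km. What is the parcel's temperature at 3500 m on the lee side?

1000 → 2000 m (dry, 10°C/km): ΔT = -10 × 1 = -10°C → T = 4.6°C
2000 → 4100 m (saturated, 6.6°C/km): ΔT = -6.6 × 2.1 = -13.86°C → T = -9.26°C
4100 → 3500 m (dry descent, 10°C/km): ΔT = +10 × 0.6 = +6°C → T = -3.26°C

-3.26°C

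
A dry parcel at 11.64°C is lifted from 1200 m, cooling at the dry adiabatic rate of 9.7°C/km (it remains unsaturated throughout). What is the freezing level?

Height above start = (11.64 − 0) / 9.7 = 1.2 km
Altitude = 1200 m + 1200 m = 2400 m

2400 m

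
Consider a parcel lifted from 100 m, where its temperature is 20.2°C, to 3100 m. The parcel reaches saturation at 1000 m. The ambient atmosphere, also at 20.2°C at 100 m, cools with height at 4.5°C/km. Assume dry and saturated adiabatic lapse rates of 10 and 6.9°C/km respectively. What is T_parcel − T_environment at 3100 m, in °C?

-9.99°C (parcel cooler than environment)

Parcel:
  From 100 m to 1000 m (dry): cools by 10 × 0.9 = 9°C, giving 11.2°C.
  From 1000 m to 3100 m (saturated): cools by 6.9 × 2.1 = 14.49°C, giving -3.29°C.
Environment:
  From 100 m to 3100 m (environment): cools by 4.5 × 3 = 13.5°C, giving 6.7°C.
T_parcel − T_env = -3.29 − 6.7 = -9.99°C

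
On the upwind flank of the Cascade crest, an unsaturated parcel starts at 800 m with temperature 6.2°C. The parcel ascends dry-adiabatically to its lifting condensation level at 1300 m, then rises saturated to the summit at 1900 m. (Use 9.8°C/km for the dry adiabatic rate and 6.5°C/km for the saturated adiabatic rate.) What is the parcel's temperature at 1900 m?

800 → 1300 m (dry, 9.8°C/km): ΔT = -9.8 × 0.5 = -4.9°C → T = 1.3°C
1300 → 1900 m (saturated, 6.5°C/km): ΔT = -6.5 × 0.6 = -3.9°C → T = -2.6°C

-2.6°C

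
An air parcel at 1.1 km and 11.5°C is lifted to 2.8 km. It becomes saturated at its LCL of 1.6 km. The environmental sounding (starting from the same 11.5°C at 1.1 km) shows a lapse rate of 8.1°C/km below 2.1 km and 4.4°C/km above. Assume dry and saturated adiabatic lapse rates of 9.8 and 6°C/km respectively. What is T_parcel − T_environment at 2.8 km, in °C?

Parcel:
  1100 → 1600 m (dry, 9.8°C/km): ΔT = -9.8 × 0.5 = -4.9°C → T = 6.6°C
  1600 → 2800 m (saturated, 6°C/km): ΔT = -6 × 1.2 = -7.2°C → T = -0.6°C
Environment:
  1100 → 2100 m (environment, lower layer, 8.1°C/km): ΔT = -8.1 × 1 = -8.1°C → T = 3.4°C
  2100 → 2800 m (environment, upper layer, 4.4°C/km): ΔT = -4.4 × 0.7 = -3.08°C → T = 0.32°C
T_parcel − T_env = -0.6 − 0.32 = -0.92°C

-0.92°C (parcel cooler than environment)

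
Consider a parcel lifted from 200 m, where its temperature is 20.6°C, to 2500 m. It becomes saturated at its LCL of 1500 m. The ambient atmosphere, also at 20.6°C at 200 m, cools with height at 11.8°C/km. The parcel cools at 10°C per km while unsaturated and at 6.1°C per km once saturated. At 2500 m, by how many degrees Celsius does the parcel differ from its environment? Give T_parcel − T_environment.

Parcel:
  200 → 1500 m (dry, 10°C/km): ΔT = -10 × 1.3 = -13°C → T = 7.6°C
  1500 → 2500 m (saturated, 6.1°C/km): ΔT = -6.1 × 1 = -6.1°C → T = 1.5°C
Environment:
  200 → 2500 m (environment, 11.8°C/km): ΔT = -11.8 × 2.3 = -27.14°C → T = -6.54°C
T_parcel − T_env = 1.5 − (-6.54) = +8.04°C

+8.04°C (parcel warmer than environment)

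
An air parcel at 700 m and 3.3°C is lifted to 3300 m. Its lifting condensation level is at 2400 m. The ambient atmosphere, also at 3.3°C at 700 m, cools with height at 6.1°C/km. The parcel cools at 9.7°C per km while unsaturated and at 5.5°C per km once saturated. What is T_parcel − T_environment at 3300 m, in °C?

Parcel:
  From 700 m to 2400 m (dry): cools by 9.7 × 1.7 = 16.49°C, giving -13.19°C.
  From 2400 m to 3300 m (saturated): cools by 5.5 × 0.9 = 4.95°C, giving -18.14°C.
Environment:
  From 700 m to 3300 m (environment): cools by 6.1 × 2.6 = 15.86°C, giving -12.56°C.
T_parcel − T_env = -18.14 − (-12.56) = -5.58°C

-5.58°C (parcel cooler than environment)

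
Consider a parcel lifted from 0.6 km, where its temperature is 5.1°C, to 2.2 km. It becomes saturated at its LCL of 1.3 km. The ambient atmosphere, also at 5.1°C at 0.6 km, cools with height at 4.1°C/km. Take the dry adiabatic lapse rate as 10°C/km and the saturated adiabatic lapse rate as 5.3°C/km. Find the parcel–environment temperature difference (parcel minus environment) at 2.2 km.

-5.21°C (parcel cooler than environment)

Parcel:
  Dry to 1300 m: -10 × 0.7 km = -7°C, so T = -1.9°C.
  Saturated to 2200 m: -5.3 × 0.9 km = -4.77°C, so T = -6.67°C.
Environment:
  Environment to 2200 m: -4.1 × 1.6 km = -6.56°C, so T = -1.46°C.
T_parcel − T_env = -6.67 − (-1.46) = -5.21°C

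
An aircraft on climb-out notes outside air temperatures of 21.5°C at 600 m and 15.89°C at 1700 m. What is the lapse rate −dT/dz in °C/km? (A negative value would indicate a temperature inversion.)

5.1°C/km

Γ = −ΔT/Δz = (21.5 − 15.89) / (1700 − 600) m
  = 5.61°C / 1.1 km = 5.1°C/km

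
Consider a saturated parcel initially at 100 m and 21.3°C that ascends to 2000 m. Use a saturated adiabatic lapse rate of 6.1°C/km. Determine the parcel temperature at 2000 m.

9.71°C

From 100 m to 2000 m (saturated adiabatic): cools by 6.1 × 1.9 = 11.59°C, giving 9.71°C.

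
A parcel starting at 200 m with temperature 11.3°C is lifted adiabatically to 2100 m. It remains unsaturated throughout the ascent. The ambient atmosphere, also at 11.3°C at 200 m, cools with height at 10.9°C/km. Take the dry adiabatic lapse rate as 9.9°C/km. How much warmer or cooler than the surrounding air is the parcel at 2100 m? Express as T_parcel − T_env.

+1.9°C (parcel warmer than environment)

Parcel:
  200–2100 m, dry: Δz = 1.9 km ⇒ ΔT = -18.81°C; T = -7.51°C
Environment:
  200–2100 m, environment: Δz = 1.9 km ⇒ ΔT = -20.71°C; T = -9.41°C
T_parcel − T_env = -7.51 − (-9.41) = +1.9°C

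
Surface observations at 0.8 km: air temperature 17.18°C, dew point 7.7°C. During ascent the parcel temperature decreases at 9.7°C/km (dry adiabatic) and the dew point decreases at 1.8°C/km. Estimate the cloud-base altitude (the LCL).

2 km

T and T_d converge at 9.7 − 1.8 = 7.9°C per km
Height above start = (17.18 − 7.7) / 7.9 = 1.2 km
LCL altitude = 800 m + 1200 m = 2000 m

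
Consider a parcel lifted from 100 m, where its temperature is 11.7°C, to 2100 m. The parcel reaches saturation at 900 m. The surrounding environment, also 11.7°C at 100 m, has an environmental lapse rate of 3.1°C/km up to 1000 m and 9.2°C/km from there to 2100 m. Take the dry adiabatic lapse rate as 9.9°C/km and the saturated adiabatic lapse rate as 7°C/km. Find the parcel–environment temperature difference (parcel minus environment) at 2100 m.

-3.41°C (parcel cooler than environment)

Parcel:
  100 → 900 m (dry, 9.9°C/km): ΔT = -9.9 × 0.8 = -7.92°C → T = 3.78°C
  900 → 2100 m (saturated, 7°C/km): ΔT = -7 × 1.2 = -8.4°C → T = -4.62°C
Environment:
  100 → 1000 m (environment, lower layer, 3.1°C/km): ΔT = -3.1 × 0.9 = -2.79°C → T = 8.91°C
  1000 → 2100 m (environment, upper layer, 9.2°C/km): ΔT = -9.2 × 1.1 = -10.12°C → T = -1.21°C
T_parcel − T_env = -4.62 − (-1.21) = -3.41°C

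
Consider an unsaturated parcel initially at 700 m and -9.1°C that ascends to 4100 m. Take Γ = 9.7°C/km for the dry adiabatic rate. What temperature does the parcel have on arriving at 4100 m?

-42.08°C

Dry adiabatic to 4100 m: -9.7 × 3.4 km = -32.98°C, so T = -42.08°C.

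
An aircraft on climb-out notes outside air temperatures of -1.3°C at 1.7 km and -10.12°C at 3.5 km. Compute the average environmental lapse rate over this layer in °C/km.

Γ = −ΔT/Δz = (-1.3 − (-10.12)) / (3500 − 1700) m
  = 8.82°C / 1.8 km = 4.9°C/km

4.9°C/km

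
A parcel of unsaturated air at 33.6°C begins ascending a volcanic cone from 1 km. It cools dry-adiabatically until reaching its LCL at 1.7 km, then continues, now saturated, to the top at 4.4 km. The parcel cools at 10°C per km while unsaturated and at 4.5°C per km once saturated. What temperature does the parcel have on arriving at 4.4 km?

From 1000 m to 1700 m (dry): cools by 10 × 0.7 = 7°C, giving 26.6°C.
From 1700 m to 4400 m (saturated): cools by 4.5 × 2.7 = 12.15°C, giving 14.45°C.

14.45°C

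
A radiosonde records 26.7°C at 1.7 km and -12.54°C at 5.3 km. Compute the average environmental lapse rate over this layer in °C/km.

Γ = −ΔT/Δz = (26.7 − (-12.54)) / (5300 − 1700) m
  = 39.24°C / 3.6 km = 10.9°C/km

10.9°C/km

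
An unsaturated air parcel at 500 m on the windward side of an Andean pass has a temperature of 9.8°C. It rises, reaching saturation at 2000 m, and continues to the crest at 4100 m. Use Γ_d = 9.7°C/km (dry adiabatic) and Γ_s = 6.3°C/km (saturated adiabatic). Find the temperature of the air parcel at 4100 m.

-17.98°C

500–2000 m, dry: Δz = 1.5 km ⇒ ΔT = -14.55°C; T = -4.75°C
2000–4100 m, saturated: Δz = 2.1 km ⇒ ΔT = -13.23°C; T = -17.98°C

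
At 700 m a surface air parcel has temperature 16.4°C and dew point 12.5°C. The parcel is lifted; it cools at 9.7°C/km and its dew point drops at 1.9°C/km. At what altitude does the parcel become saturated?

1200 m

T and T_d converge at 9.7 − 1.9 = 7.8°C per km
Height above start = (16.4 − 12.5) / 7.8 = 0.5 km
LCL altitude = 700 m + 500 m = 1200 m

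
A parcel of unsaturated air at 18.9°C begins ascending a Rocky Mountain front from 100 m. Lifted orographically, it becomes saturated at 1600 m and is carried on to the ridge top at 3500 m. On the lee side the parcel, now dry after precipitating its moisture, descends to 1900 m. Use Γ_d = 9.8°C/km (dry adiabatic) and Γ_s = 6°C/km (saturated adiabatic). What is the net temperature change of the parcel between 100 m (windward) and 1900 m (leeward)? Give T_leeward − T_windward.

100–1600 m, dry: Δz = 1.5 km ⇒ ΔT = -14.7°C; T = 4.2°C
1600–3500 m, saturated: Δz = 1.9 km ⇒ ΔT = -11.4°C; T = -7.2°C
3500–1900 m, dry descent: Δz = 1.6 km ⇒ ΔT = +15.68°C; T = 8.48°C
Net change vs windward start: 8.48 − 18.9 = -10.42°C

-10.42°C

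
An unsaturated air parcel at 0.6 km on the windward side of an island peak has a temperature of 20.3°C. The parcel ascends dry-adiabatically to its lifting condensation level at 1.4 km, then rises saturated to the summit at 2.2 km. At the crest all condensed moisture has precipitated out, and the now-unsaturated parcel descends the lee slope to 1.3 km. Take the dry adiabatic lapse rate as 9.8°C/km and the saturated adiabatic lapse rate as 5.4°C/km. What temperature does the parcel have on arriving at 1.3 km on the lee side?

16.96°C

From 600 m to 1400 m (dry): cools by 9.8 × 0.8 = 7.84°C, giving 12.46°C.
From 1400 m to 2200 m (saturated): cools by 5.4 × 0.8 = 4.32°C, giving 8.14°C.
From 2200 m to 1300 m (dry descent): warms by 9.8 × 0.9 = 8.82°C, giving 16.96°C.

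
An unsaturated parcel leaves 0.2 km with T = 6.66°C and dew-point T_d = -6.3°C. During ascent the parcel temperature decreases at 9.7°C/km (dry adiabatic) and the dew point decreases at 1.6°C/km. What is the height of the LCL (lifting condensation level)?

1.8 km

T and T_d converge at 9.7 − 1.6 = 8.1°C per km
Height above start = (6.66 − (-6.3)) / 8.1 = 1.6 km
LCL altitude = 200 m + 1600 m = 1800 m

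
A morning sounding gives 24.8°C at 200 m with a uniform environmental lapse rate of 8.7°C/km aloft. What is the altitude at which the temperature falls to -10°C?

4200 m

Height above start = (24.8 − (-10)) / 8.7 = 4 km
Altitude = 200 m + 4000 m = 4200 m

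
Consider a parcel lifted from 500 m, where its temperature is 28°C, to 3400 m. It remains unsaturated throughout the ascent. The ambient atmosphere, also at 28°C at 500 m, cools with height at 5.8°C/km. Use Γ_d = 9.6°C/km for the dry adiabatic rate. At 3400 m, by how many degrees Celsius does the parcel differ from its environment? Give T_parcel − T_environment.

Parcel:
  Dry to 3400 m: -9.6 × 2.9 km = -27.84°C, so T = 0.16°C.
Environment:
  Environment to 3400 m: -5.8 × 2.9 km = -16.82°C, so T = 11.18°C.
T_parcel − T_env = 0.16 − 11.18 = -11.02°C

-11.02°C (parcel cooler than environment)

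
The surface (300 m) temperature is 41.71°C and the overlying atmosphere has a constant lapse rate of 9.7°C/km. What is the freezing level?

4600 m

Height above start = (41.71 − 0) / 9.7 = 4.3 km
Altitude = 300 m + 4300 m = 4600 m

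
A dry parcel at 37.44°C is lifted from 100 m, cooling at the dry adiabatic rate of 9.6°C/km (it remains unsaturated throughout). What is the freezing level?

4000 m

Height above start = (37.44 − 0) / 9.6 = 3.9 km
Altitude = 100 m + 3900 m = 4000 m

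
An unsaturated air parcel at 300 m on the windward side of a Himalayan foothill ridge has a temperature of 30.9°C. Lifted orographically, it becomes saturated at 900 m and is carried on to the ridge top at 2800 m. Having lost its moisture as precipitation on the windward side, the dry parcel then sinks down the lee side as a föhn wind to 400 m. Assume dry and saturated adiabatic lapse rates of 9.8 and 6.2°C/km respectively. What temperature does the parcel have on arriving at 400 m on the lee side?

From 300 m to 900 m (dry): cools by 9.8 × 0.6 = 5.88°C, giving 25.02°C.
From 900 m to 2800 m (saturated): cools by 6.2 × 1.9 = 11.78°C, giving 13.24°C.
From 2800 m to 400 m (dry descent): warms by 9.8 × 2.4 = 23.52°C, giving 36.76°C.

36.76°C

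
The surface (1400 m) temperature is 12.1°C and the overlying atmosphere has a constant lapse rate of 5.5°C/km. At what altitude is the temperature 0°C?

3600 m

Height above start = (12.1 − 0) / 5.5 = 2.2 km
Altitude = 1400 m + 2200 m = 3600 m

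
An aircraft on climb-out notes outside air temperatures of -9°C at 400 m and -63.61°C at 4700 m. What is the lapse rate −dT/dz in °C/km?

12.7°C/km

Γ = −ΔT/Δz = (-9 − (-63.61)) / (4700 − 400) m
  = 54.61°C / 4.3 km = 12.7°C/km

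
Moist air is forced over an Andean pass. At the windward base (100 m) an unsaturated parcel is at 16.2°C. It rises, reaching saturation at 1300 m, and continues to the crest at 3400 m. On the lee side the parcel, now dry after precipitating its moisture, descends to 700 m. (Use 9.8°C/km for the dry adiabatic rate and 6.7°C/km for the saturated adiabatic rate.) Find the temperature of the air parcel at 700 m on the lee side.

16.83°C

100–1300 m, dry: Δz = 1.2 km ⇒ ΔT = -11.76°C; T = 4.44°C
1300–3400 m, saturated: Δz = 2.1 km ⇒ ΔT = -14.07°C; T = -9.63°C
3400–700 m, dry descent: Δz = 2.7 km ⇒ ΔT = +26.46°C; T = 16.83°C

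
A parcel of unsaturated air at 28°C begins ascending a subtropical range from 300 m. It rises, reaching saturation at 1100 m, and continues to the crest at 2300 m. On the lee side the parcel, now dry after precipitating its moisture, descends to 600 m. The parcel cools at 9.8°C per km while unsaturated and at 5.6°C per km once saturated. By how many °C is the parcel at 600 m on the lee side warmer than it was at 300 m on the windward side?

From 300 m to 1100 m (dry): cools by 9.8 × 0.8 = 7.84°C, giving 20.16°C.
From 1100 m to 2300 m (saturated): cools by 5.6 × 1.2 = 6.72°C, giving 13.44°C.
From 2300 m to 600 m (dry descent): warms by 9.8 × 1.7 = 16.66°C, giving 30.1°C.
Net change vs windward start: 30.1 − 28 = +2.1°C

+2.1°C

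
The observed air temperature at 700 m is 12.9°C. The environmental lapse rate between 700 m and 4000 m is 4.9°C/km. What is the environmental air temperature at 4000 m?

700 → 4000 m (environmental, 4.9°C/km): ΔT = -4.9 × 3.3 = -16.17°C → T = -3.27°C

-3.27°C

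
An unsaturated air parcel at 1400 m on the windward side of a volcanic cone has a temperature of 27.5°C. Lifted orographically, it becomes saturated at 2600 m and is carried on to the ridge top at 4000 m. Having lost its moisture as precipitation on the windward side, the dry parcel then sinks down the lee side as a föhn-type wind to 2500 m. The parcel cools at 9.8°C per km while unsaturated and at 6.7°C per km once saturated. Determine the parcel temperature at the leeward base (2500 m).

21.06°C

1400 → 2600 m (dry, 9.8°C/km): ΔT = -9.8 × 1.2 = -11.76°C → T = 15.74°C
2600 → 4000 m (saturated, 6.7°C/km): ΔT = -6.7 × 1.4 = -9.38°C → T = 6.36°C
4000 → 2500 m (dry descent, 9.8°C/km): ΔT = +9.8 × 1.5 = +14.7°C → T = 21.06°C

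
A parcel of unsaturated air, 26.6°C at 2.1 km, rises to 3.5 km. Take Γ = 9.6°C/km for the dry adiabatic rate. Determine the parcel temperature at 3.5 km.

Dry adiabatic to 3500 m: -9.6 × 1.4 km = -13.44°C, so T = 13.16°C.

13.16°C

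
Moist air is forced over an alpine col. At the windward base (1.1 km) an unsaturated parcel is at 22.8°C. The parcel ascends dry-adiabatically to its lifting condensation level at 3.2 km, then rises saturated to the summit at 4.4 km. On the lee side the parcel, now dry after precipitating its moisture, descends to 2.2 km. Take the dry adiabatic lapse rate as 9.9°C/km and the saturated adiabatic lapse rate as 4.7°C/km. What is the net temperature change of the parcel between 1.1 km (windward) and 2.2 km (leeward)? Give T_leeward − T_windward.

-4.65°C

1100–3200 m, dry: Δz = 2.1 km ⇒ ΔT = -20.79°C; T = 2.01°C
3200–4400 m, saturated: Δz = 1.2 km ⇒ ΔT = -5.64°C; T = -3.63°C
4400–2200 m, dry descent: Δz = 2.2 km ⇒ ΔT = +21.78°C; T = 18.15°C
Net change vs windward start: 18.15 − 22.8 = -4.65°C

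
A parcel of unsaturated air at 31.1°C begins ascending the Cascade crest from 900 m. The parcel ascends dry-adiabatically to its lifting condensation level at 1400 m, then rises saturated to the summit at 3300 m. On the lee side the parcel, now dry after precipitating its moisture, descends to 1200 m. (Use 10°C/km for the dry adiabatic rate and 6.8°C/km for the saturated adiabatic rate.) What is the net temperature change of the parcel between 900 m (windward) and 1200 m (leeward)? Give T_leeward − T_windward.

+3.08°C

Dry to 1400 m: -10 × 0.5 km = -5°C, so T = 26.1°C.
Saturated to 3300 m: -6.8 × 1.9 km = -12.92°C, so T = 13.18°C.
Dry descent to 1200 m: +10 × 2.1 km = +21°C, so T = 34.18°C.
Net change vs windward start: 34.18 − 31.1 = +3.08°C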